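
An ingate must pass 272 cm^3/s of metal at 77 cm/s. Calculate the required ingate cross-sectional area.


Formula: A_ingate = Q / v  (continuity equation)
A = 272 cm^3/s / 77 cm/s = 3.5325 cm^2

Final answer: 3.5325 cm^2


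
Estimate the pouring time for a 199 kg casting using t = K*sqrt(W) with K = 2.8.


Formula: t = K * sqrt(W)
sqrt(W) = sqrt(199) = 14.10674
t = 2.8 * 14.10674 = 39.4989 s


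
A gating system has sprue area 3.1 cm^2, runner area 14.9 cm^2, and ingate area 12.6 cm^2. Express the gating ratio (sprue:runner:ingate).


Sprue:Runner:Ingate = 1 : 14.9/3.1 : 12.6/3.1 = 1:4.81:4.06

Answer: 1:4.81:4.06


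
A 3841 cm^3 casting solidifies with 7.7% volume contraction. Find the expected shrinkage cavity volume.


Formula: V_shrink = V_casting * shrinkage_pct / 100
V_shrink = 3841 cm^3 * 7.7 / 100 = 295.7570 cm^3

Final answer: 295.7570 cm^3


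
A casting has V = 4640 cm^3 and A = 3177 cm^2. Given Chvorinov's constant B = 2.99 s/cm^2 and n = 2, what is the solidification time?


Formula: t_s = B * (V/A)^n  (Chvorinov's rule, n=2)
Modulus M = V/A = 4640/3177 = 1.460497 cm
M^2 = 1.460497^2 = 2.133051 cm^2
t_s = 2.99 * 2.133051 = 6.3778 s

6.3778 s


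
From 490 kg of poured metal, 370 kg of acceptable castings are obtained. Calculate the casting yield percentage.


Formula: Casting Yield = (W_good / W_total) * 100
Yield = (370 kg / 490 kg) * 100 = 75.5102%


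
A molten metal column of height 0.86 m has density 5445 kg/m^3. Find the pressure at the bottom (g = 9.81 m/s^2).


Formula: P = rho * g * h
rho * g = 5445 * 9.81 = 53415.45 N/m^3
P = 53415.45 * 0.86 = 45937.2870 Pa


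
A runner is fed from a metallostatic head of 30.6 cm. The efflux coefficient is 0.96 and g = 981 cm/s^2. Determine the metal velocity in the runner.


Formula: v = Cd * sqrt(2 * g * h)  (Torricelli with discharge coefficient)
2*g*h = 2 * 981 * 30.6 = 60037.2 cm^2/s^2
sqrt(60037.2) = 245.02490 cm/s
v = 0.96 * 245.02490 = 235.2239 cm/s


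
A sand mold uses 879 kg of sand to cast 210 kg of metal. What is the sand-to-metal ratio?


Formula: Sand-to-Metal Ratio = W_sand / W_metal
Ratio = 879 kg / 210 kg = 4.1857

4.1857


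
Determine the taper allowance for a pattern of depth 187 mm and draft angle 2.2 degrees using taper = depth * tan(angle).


Formula: taper = depth * tan(draft_angle)
tan(2.2 deg) = 0.0384161
taper = 187 mm * 0.0384161 = 7.1838 mm


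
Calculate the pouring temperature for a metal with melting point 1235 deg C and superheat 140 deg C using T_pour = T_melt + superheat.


Formula: T_pour = T_melt + Superheat
T_pour = 1235 + 140 = 1375 deg C

1375 deg C


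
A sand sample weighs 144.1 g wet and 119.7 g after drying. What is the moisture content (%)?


Formula: MC = (W_wet - W_dry) / W_wet * 100
Water mass = 144.1 - 119.7 = 24.4 g
MC = 24.4 / 144.1 * 100 = 16.9327%


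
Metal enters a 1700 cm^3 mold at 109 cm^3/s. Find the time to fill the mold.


Formula: t_fill = V_mold / Q_flow
t = 1700 cm^3 / 109 cm^3/s = 15.5963 s

15.5963 s


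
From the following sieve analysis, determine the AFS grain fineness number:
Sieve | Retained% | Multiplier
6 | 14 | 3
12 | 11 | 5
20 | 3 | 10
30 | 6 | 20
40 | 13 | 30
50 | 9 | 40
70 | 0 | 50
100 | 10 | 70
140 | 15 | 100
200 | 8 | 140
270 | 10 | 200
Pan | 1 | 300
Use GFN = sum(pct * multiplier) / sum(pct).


Formula: GFN = sum(pct * multiplier) / sum(pct)
sum(pct * multiplier) = 6617
sum(pct) = 100
GFN = 6617 / 100 = 66.17

Answer: 66.17


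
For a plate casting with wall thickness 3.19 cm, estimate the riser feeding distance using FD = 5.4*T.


Formula: FD = 5.4 * T  (riser feeding-distance rule)
FD = 5.4 * 3.19 cm = 17.2260 cm

17.2260 cm


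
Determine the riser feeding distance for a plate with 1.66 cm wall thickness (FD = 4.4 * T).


Formula: FD = 4.4 * T  (riser feeding-distance rule)
FD = 4.4 * 1.66 cm = 7.3040 cm


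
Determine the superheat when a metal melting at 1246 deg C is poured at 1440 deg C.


Formula: Superheat = T_pour - T_melt
Superheat = 1440 - 1246 = 194 deg C

194 deg C


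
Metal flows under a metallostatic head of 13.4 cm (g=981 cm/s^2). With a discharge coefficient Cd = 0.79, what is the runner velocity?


Formula: v = Cd * sqrt(2 * g * h)  (Torricelli with discharge coefficient)
2*g*h = 2 * 981 * 13.4 = 26290.8 cm^2/s^2
sqrt(26290.8) = 162.14438 cm/s
v = 0.79 * 162.14438 = 128.0941 cm/s

128.0941 cm/s


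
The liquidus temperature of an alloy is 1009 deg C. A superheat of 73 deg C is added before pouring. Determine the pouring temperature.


Formula: T_pour = T_melt + Superheat
T_pour = 1009 + 73 = 1082 deg C

Answer: 1082 deg C


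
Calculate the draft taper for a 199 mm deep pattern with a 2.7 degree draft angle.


Formula: taper = depth * tan(draft_angle)
tan(2.7 deg) = 0.0471588
taper = 199 mm * 0.0471588 = 9.3846 mm


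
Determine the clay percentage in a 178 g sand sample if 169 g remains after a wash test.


Formula: Clay% = (W_total - W_washed) / W_total * 100
Clay mass = 178 - 169 = 9 g
Clay% = 9 / 178 * 100 = 5.0562%

5.0562%


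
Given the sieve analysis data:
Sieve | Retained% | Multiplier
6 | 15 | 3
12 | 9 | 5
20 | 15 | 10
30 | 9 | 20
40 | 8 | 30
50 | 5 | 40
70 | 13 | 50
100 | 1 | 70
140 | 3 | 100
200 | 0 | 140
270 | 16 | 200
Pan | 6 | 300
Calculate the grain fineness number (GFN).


Formula: GFN = sum(pct * multiplier) / sum(pct)
sum(pct * multiplier) = 6880
sum(pct) = 100
GFN = 6880 / 100 = 68.80

Final answer: 68.80


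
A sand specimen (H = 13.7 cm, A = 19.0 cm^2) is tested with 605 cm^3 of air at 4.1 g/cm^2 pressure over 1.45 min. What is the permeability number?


Formula: Permeability Number P = (V * H) / (p * A * t)
Numerator: V * H = 605 * 13.7 = 8288.5
Denominator: p * A * t = 4.1 * 19.0 * 1.45 = 112.955
P = 8288.5 / 112.955 = 73.3788


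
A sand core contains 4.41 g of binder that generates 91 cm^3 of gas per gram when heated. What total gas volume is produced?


Formula: V_gas = W_binder * gas_evolution_rate
V = 4.41 g * 91 cm^3/g = 401.3100 cm^3

401.3100 cm^3


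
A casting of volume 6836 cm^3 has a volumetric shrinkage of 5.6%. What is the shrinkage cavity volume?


Formula: V_shrink = V_casting * shrinkage_pct / 100
V_shrink = 6836 cm^3 * 5.6 / 100 = 382.8160 cm^3

382.8160 cm^3


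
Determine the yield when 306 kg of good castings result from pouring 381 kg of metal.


Formula: Casting Yield = (W_good / W_total) * 100
Yield = (306 kg / 381 kg) * 100 = 80.3150%

Final answer: 80.3150%


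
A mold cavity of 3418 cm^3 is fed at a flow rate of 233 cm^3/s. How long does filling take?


Formula: t_fill = V_mold / Q_flow
t = 3418 cm^3 / 233 cm^3/s = 14.6695 s

14.6695 s


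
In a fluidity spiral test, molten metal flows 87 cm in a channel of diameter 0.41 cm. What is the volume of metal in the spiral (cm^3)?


Formula: V = pi * (d/2)^2 * L  (cylinder volume)
Radius = 0.41/2 = 0.205 cm
V = pi * 0.205^2 * 87 = 11.4862 cm^3

Answer: 11.4862 cm^3


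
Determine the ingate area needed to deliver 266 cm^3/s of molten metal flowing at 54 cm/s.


Formula: A_ingate = Q / v  (continuity equation)
A = 266 cm^3/s / 54 cm/s = 4.9259 cm^2

Answer: 4.9259 cm^2


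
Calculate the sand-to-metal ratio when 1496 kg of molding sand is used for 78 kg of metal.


Formula: Sand-to-Metal Ratio = W_sand / W_metal
Ratio = 1496 kg / 78 kg = 19.1795


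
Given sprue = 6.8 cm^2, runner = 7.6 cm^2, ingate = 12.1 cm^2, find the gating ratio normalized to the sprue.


Sprue:Runner:Ingate = 1 : 7.6/6.8 : 12.1/6.8 = 1:1.12:1.78

Final answer: 1:1.12:1.78


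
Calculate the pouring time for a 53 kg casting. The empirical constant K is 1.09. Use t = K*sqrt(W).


Formula: t = K * sqrt(W)
sqrt(W) = sqrt(53) = 7.28011
t = 1.09 * 7.28011 = 7.9353 s

Answer: 7.9353 s


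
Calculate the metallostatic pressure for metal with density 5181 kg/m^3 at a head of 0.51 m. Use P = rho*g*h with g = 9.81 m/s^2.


Formula: P = rho * g * h
rho * g = 5181 * 9.81 = 50825.61 N/m^3
P = 50825.61 * 0.51 = 25921.0611 Pa

25921.0611 Pa


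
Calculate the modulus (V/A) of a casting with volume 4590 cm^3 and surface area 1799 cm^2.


Formula: Casting Modulus M = V / A
M = 4590 cm^3 / 1799 cm^2 = 2.5514 cm

Final answer: 2.5514 cm


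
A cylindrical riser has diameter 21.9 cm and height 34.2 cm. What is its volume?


Formula: V = pi * (D/2)^2 * H  (cylinder volume)
Radius = D/2 = 21.9/2 = 10.95 cm
V = pi * 10.95^2 * 34.2 = 12882.6206 cm^3


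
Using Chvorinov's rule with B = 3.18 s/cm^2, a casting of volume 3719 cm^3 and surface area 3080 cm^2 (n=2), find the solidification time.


Formula: t_s = B * (V/A)^n  (Chvorinov's rule, n=2)
Modulus M = V/A = 3719/3080 = 1.207468 cm
M^2 = 1.207468^2 = 1.457979 cm^2
t_s = 3.18 * 1.457979 = 4.6364 s

Final answer: 4.6364 s


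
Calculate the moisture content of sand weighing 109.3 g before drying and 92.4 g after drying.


Formula: MC = (W_wet - W_dry) / W_wet * 100
Water mass = 109.3 - 92.4 = 16.9 g
MC = 16.9 / 109.3 * 100 = 15.4620%

Answer: 15.4620%


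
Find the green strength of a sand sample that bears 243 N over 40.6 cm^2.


Formula: Compressive Strength = Force / Area
Strength = 243 N / 40.6 cm^2 = 5.9852 N/cm^2


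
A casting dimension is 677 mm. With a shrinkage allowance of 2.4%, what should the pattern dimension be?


Formula: L_pattern = L_casting * (1 + shrinkage_rate/100)
Shrinkage factor = 1 + 2.4/100 = 1.024
L_pattern = 677 mm * 1.024 = 693.2480 mm

Answer: 693.2480 mm


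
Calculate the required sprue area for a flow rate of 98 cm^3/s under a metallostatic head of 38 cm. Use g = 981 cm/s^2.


Formula: v = sqrt(2*g*h), A = Q/v
Velocity: v = sqrt(2 * 981 * 38) = sqrt(74556) = 273.0494 cm/s
Sprue area: A = Q / v = 98 / 273.0494 = 0.3589 cm^2

Answer: 0.3589 cm^2


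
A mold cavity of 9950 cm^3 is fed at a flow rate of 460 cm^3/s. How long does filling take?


Formula: t_fill = V_mold / Q_flow
t = 9950 cm^3 / 460 cm^3/s = 21.6304 s

Final answer: 21.6304 s


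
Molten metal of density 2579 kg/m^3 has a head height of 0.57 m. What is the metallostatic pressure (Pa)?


Formula: P = rho * g * h
rho * g = 2579 * 9.81 = 25299.99 N/m^3
P = 25299.99 * 0.57 = 14420.9943 Pa

Answer: 14420.9943 Pa


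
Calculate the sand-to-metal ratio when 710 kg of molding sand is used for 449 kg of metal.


Formula: Sand-to-Metal Ratio = W_sand / W_metal
Ratio = 710 kg / 449 kg = 1.5813

Answer: 1.5813


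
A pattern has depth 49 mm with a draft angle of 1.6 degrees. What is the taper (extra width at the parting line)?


Formula: taper = depth * tan(draft_angle)
tan(1.6 deg) = 0.0279325
taper = 49 mm * 0.0279325 = 1.3687 mm


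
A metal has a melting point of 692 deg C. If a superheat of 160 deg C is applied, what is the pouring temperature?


Formula: T_pour = T_melt + Superheat
T_pour = 692 + 160 = 852 deg C

Final answer: 852 deg C


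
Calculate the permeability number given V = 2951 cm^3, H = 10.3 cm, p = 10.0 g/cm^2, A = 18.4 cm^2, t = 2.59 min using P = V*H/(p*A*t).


Formula: Permeability Number P = (V * H) / (p * A * t)
Numerator: V * H = 2951 * 10.3 = 30395.3
Denominator: p * A * t = 10.0 * 18.4 * 2.59 = 476.56
P = 30395.3 / 476.56 = 63.7806

Final answer: 63.7806


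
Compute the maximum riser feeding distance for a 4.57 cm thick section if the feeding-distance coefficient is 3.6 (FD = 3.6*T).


Formula: FD = 3.6 * T  (riser feeding-distance rule)
FD = 3.6 * 4.57 cm = 16.4520 cm

Answer: 16.4520 cm


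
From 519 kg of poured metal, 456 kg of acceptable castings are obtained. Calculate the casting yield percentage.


Formula: Casting Yield = (W_good / W_total) * 100
Yield = (456 kg / 519 kg) * 100 = 87.8613%


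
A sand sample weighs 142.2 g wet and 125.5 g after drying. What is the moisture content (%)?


Formula: MC = (W_wet - W_dry) / W_wet * 100
Water mass = 142.2 - 125.5 = 16.7 g
MC = 16.7 / 142.2 * 100 = 11.7440%

Final answer: 11.7440%


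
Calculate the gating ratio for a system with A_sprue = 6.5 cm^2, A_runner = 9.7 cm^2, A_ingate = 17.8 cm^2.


Sprue:Runner:Ingate = 1 : 9.7/6.5 : 17.8/6.5 = 1:1.49:2.74


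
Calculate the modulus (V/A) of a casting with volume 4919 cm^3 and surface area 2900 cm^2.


Formula: Casting Modulus M = V / A
M = 4919 cm^3 / 2900 cm^2 = 1.6962 cm

1.6962 cm


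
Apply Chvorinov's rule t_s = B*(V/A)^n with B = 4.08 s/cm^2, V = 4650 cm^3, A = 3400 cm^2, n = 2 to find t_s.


Formula: t_s = B * (V/A)^n  (Chvorinov's rule, n=2)
Modulus M = V/A = 4650/3400 = 1.367647 cm
M^2 = 1.367647^2 = 1.870458 cm^2
t_s = 4.08 * 1.870458 = 7.6315 s

7.6315 s


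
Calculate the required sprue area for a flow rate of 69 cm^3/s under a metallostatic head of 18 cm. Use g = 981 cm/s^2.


Formula: v = sqrt(2*g*h), A = Q/v
Velocity: v = sqrt(2 * 981 * 18) = sqrt(35316) = 187.9255 cm/s
Sprue area: A = Q / v = 69 / 187.9255 = 0.3672 cm^2

0.3672 cm^2


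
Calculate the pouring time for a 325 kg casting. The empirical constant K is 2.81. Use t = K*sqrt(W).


Formula: t = K * sqrt(W)
sqrt(W) = sqrt(325) = 18.02776
t = 2.81 * 18.02776 = 50.6580 s

Final answer: 50.6580 s


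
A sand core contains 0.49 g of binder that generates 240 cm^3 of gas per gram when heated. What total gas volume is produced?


Formula: V_gas = W_binder * gas_evolution_rate
V = 0.49 g * 240 cm^3/g = 117.6000 cm^3

Final answer: 117.6000 cm^3


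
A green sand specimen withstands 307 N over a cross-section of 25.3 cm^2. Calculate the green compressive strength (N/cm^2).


Formula: Compressive Strength = Force / Area
Strength = 307 N / 25.3 cm^2 = 12.1344 N/cm^2


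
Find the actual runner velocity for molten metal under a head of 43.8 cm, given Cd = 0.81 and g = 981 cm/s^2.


Formula: v = Cd * sqrt(2 * g * h)  (Torricelli with discharge coefficient)
2*g*h = 2 * 981 * 43.8 = 85935.6 cm^2/s^2
sqrt(85935.6) = 293.14774 cm/s
v = 0.81 * 293.14774 = 237.4497 cm/s

Answer: 237.4497 cm/s


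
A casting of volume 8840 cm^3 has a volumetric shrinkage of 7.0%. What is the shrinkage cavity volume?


Formula: V_shrink = V_casting * shrinkage_pct / 100
V_shrink = 8840 cm^3 * 7.0 / 100 = 618.8000 cm^3

Final answer: 618.8000 cm^3


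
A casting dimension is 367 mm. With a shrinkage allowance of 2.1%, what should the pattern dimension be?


Formula: L_pattern = L_casting * (1 + shrinkage_rate/100)
Shrinkage factor = 1 + 2.1/100 = 1.021
L_pattern = 367 mm * 1.021 = 374.7070 mm


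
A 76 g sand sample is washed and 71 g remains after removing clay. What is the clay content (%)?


Formula: Clay% = (W_total - W_washed) / W_total * 100
Clay mass = 76 - 71 = 5 g
Clay% = 5 / 76 * 100 = 6.5789%

6.5789%


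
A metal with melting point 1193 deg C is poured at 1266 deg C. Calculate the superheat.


Formula: Superheat = T_pour - T_melt
Superheat = 1266 - 1193 = 73 deg C


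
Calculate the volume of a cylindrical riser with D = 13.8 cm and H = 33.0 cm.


Formula: V = pi * (D/2)^2 * H  (cylinder volume)
Radius = D/2 = 13.8/2 = 6.9 cm
V = pi * 6.9^2 * 33.0 = 4935.8505 cm^3

Answer: 4935.8505 cm^3


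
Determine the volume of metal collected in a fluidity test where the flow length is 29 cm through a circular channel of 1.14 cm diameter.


Formula: V = pi * (d/2)^2 * L  (cylinder volume)
Radius = 1.14/2 = 0.57 cm
V = pi * 0.57^2 * 29 = 29.6004 cm^3


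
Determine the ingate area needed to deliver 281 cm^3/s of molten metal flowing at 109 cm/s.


Formula: A_ingate = Q / v  (continuity equation)
A = 281 cm^3/s / 109 cm/s = 2.5780 cm^2


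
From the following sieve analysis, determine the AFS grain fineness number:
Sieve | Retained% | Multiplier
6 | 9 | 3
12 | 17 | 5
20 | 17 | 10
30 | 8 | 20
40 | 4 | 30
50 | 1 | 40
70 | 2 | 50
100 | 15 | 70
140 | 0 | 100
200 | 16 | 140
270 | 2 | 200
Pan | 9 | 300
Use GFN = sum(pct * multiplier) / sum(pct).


Formula: GFN = sum(pct * multiplier) / sum(pct)
sum(pct * multiplier) = 7092
sum(pct) = 100
GFN = 7092 / 100 = 70.92

70.92


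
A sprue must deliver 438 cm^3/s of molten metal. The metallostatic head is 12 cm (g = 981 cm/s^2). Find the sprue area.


Formula: v = sqrt(2*g*h), A = Q/v
Velocity: v = sqrt(2 * 981 * 12) = sqrt(23544) = 153.4405 cm/s
Sprue area: A = Q / v = 438 / 153.4405 = 2.8545 cm^2

Final answer: 2.8545 cm^2


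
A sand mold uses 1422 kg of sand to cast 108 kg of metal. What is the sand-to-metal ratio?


Formula: Sand-to-Metal Ratio = W_sand / W_metal
Ratio = 1422 kg / 108 kg = 13.1667

13.1667


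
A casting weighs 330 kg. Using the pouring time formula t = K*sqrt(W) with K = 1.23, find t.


Formula: t = K * sqrt(W)
sqrt(W) = sqrt(330) = 18.16590
t = 1.23 * 18.16590 = 22.3441 s

Answer: 22.3441 s


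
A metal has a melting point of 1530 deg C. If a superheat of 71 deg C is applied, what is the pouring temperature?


Formula: T_pour = T_melt + Superheat
T_pour = 1530 + 71 = 1601 deg C


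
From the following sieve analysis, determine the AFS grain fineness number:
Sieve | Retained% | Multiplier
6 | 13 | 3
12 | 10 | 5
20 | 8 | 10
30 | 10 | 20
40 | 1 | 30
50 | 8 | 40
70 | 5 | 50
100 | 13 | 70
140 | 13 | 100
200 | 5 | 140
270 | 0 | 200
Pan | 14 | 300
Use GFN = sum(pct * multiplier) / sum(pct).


Formula: GFN = sum(pct * multiplier) / sum(pct)
sum(pct * multiplier) = 8079
sum(pct) = 100
GFN = 8079 / 100 = 80.79

Answer: 80.79


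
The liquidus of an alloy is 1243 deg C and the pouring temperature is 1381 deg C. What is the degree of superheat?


Formula: Superheat = T_pour - T_melt
Superheat = 1381 - 1243 = 138 deg C

Answer: 138 deg C


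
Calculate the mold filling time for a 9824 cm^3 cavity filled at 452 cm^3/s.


Formula: t_fill = V_mold / Q_flow
t = 9824 cm^3 / 452 cm^3/s = 21.7345 s

Final answer: 21.7345 s


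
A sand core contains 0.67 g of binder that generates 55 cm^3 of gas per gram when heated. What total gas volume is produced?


Formula: V_gas = W_binder * gas_evolution_rate
V = 0.67 g * 55 cm^3/g = 36.8500 cm^3

Final answer: 36.8500 cm^3


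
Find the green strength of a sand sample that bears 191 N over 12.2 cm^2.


Formula: Compressive Strength = Force / Area
Strength = 191 N / 12.2 cm^2 = 15.6557 N/cm^2

Final answer: 15.6557 N/cm^2


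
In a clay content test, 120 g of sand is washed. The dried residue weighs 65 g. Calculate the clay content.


Formula: Clay% = (W_total - W_washed) / W_total * 100
Clay mass = 120 - 65 = 55 g
Clay% = 55 / 120 * 100 = 45.8333%

Final answer: 45.8333%


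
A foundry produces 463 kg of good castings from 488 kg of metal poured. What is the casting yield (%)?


Formula: Casting Yield = (W_good / W_total) * 100
Yield = (463 kg / 488 kg) * 100 = 94.8770%

94.8770%


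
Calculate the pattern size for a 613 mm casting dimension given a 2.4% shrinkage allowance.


Formula: L_pattern = L_casting * (1 + shrinkage_rate/100)
Shrinkage factor = 1 + 2.4/100 = 1.024
L_pattern = 613 mm * 1.024 = 627.7120 mm


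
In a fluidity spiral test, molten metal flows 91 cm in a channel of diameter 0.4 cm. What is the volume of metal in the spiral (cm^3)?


Formula: V = pi * (d/2)^2 * L  (cylinder volume)
Radius = 0.4/2 = 0.2 cm
V = pi * 0.2^2 * 91 = 11.4354 cm^3

11.4354 cm^3


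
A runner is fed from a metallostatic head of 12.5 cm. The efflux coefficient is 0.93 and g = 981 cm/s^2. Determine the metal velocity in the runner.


Formula: v = Cd * sqrt(2 * g * h)  (Torricelli with discharge coefficient)
2*g*h = 2 * 981 * 12.5 = 24525.0 cm^2/s^2
sqrt(24525.0) = 156.60460 cm/s
v = 0.93 * 156.60460 = 145.6423 cm/s


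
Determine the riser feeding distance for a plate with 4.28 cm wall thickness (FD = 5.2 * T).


Formula: FD = 5.2 * T  (riser feeding-distance rule)
FD = 5.2 * 4.28 cm = 22.2560 cm

22.2560 cm


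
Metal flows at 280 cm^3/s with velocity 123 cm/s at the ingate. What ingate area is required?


Formula: A_ingate = Q / v  (continuity equation)
A = 280 cm^3/s / 123 cm/s = 2.2764 cm^2

Answer: 2.2764 cm^2


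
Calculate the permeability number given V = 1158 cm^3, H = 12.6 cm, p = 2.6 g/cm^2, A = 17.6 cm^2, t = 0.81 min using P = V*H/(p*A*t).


Formula: Permeability Number P = (V * H) / (p * A * t)
Numerator: V * H = 1158 * 12.6 = 14590.8
Denominator: p * A * t = 2.6 * 17.6 * 0.81 = 37.0656
P = 14590.8 / 37.0656 = 393.6480


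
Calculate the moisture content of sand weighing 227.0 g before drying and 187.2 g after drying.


Formula: MC = (W_wet - W_dry) / W_wet * 100
Water mass = 227.0 - 187.2 = 39.8 g
MC = 39.8 / 227.0 * 100 = 17.5330%


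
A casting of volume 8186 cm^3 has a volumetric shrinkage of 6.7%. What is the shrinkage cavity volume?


Formula: V_shrink = V_casting * shrinkage_pct / 100
V_shrink = 8186 cm^3 * 6.7 / 100 = 548.4620 cm^3

Final answer: 548.4620 cm^3


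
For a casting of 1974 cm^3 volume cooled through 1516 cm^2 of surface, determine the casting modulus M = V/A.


Formula: Casting Modulus M = V / A
M = 1974 cm^3 / 1516 cm^2 = 1.3021 cm


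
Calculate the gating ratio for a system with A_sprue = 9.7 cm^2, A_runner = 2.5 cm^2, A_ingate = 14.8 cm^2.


Sprue:Runner:Ingate = 1 : 2.5/9.7 : 14.8/9.7 = 1:0.26:1.53

Final answer: 1:0.26:1.53


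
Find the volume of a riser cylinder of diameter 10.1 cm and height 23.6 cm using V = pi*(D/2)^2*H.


Formula: V = pi * (D/2)^2 * H  (cylinder volume)
Radius = D/2 = 10.1/2 = 5.05 cm
V = pi * 5.05^2 * 23.6 = 1890.7958 cm^3

Answer: 1890.7958 cm^3


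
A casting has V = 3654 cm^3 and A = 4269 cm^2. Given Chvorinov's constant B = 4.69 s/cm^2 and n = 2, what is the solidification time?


Formula: t_s = B * (V/A)^n  (Chvorinov's rule, n=2)
Modulus M = V/A = 3654/4269 = 0.855938 cm
M^2 = 0.855938^2 = 0.732630 cm^2
t_s = 4.69 * 0.732630 = 3.4360 s


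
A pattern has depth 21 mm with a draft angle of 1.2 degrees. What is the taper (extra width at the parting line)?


Formula: taper = depth * tan(draft_angle)
tan(1.2 deg) = 0.0209470
taper = 21 mm * 0.0209470 = 0.4399 mm

Final answer: 0.4399 mm


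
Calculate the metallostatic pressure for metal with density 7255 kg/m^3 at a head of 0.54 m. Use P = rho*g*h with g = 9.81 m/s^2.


Formula: P = rho * g * h
rho * g = 7255 * 9.81 = 71171.55 N/m^3
P = 71171.55 * 0.54 = 38432.6370 Pa

Answer: 38432.6370 Pa


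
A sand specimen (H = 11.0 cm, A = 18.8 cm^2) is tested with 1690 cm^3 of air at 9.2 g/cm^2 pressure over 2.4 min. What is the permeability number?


Formula: Permeability Number P = (V * H) / (p * A * t)
Numerator: V * H = 1690 * 11.0 = 18590.0
Denominator: p * A * t = 9.2 * 18.8 * 2.4 = 415.104
P = 18590.0 / 415.104 = 44.7840

44.7840


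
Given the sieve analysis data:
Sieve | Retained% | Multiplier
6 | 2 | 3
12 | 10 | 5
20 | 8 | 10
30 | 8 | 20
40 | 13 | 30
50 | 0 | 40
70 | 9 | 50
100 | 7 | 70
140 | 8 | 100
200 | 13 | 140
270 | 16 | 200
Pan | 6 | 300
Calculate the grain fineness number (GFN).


Formula: GFN = sum(pct * multiplier) / sum(pct)
sum(pct * multiplier) = 9246
sum(pct) = 100
GFN = 9246 / 100 = 92.46


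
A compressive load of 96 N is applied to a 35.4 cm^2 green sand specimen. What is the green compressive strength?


Formula: Compressive Strength = Force / Area
Strength = 96 N / 35.4 cm^2 = 2.7119 N/cm^2


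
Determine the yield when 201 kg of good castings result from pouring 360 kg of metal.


Formula: Casting Yield = (W_good / W_total) * 100
Yield = (201 kg / 360 kg) * 100 = 55.8333%

Answer: 55.8333%


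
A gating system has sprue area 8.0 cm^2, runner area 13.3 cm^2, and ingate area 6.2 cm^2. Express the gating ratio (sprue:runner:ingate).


Sprue:Runner:Ingate = 1 : 13.3/8.0 : 6.2/8.0 = 1:1.66:0.78

Final answer: 1:1.66:0.78


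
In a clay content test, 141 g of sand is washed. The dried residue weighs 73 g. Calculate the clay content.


Formula: Clay% = (W_total - W_washed) / W_total * 100
Clay mass = 141 - 73 = 68 g
Clay% = 68 / 141 * 100 = 48.2270%

Answer: 48.2270%


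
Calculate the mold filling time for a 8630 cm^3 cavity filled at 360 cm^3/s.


Formula: t_fill = V_mold / Q_flow
t = 8630 cm^3 / 360 cm^3/s = 23.9722 s

Answer: 23.9722 s


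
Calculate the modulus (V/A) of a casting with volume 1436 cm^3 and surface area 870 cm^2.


Formula: Casting Modulus M = V / A
M = 1436 cm^3 / 870 cm^2 = 1.6506 cm

Final answer: 1.6506 cm


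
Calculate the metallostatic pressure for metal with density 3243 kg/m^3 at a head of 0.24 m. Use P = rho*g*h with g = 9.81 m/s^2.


Formula: P = rho * g * h
rho * g = 3243 * 9.81 = 31813.83 N/m^3
P = 31813.83 * 0.24 = 7635.3192 Pa


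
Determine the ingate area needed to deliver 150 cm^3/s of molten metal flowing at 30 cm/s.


Formula: A_ingate = Q / v  (continuity equation)
A = 150 cm^3/s / 30 cm/s = 5.0000 cm^2

Final answer: 5.0000 cm^2


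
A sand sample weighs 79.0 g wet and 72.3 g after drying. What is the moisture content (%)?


Formula: MC = (W_wet - W_dry) / W_wet * 100
Water mass = 79.0 - 72.3 = 6.7 g
MC = 6.7 / 79.0 * 100 = 8.4810%

Answer: 8.4810%


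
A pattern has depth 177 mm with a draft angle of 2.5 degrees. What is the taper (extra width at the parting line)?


Formula: taper = depth * tan(draft_angle)
tan(2.5 deg) = 0.0436609
taper = 177 mm * 0.0436609 = 7.7280 mm

Final answer: 7.7280 mm


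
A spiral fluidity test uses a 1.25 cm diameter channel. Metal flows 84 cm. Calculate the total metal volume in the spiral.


Formula: V = pi * (d/2)^2 * L  (cylinder volume)
Radius = 1.25/2 = 0.625 cm
V = pi * 0.625^2 * 84 = 103.0835 cm^3

103.0835 cm^3


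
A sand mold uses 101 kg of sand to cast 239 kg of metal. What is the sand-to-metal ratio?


Formula: Sand-to-Metal Ratio = W_sand / W_metal
Ratio = 101 kg / 239 kg = 0.4226

Answer: 0.4226


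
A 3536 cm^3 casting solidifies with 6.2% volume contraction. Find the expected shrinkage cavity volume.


Formula: V_shrink = V_casting * shrinkage_pct / 100
V_shrink = 3536 cm^3 * 6.2 / 100 = 219.2320 cm^3


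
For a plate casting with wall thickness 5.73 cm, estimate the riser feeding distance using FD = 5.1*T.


Formula: FD = 5.1 * T  (riser feeding-distance rule)
FD = 5.1 * 5.73 cm = 29.2230 cm

29.2230 cm


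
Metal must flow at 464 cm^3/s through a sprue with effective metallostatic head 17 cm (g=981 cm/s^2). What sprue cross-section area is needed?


Formula: v = sqrt(2*g*h), A = Q/v
Velocity: v = sqrt(2 * 981 * 17) = sqrt(33354) = 182.6308 cm/s
Sprue area: A = Q / v = 464 / 182.6308 = 2.5406 cm^2

Answer: 2.5406 cm^2


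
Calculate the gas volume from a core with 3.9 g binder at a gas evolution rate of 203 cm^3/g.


Formula: V_gas = W_binder * gas_evolution_rate
V = 3.9 g * 203 cm^3/g = 791.7000 cm^3

Final answer: 791.7000 cm^3


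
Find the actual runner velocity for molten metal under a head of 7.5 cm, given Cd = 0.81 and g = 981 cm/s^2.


Formula: v = Cd * sqrt(2 * g * h)  (Torricelli with discharge coefficient)
2*g*h = 2 * 981 * 7.5 = 14715.0 cm^2/s^2
sqrt(14715.0) = 121.30540 cm/s
v = 0.81 * 121.30540 = 98.2574 cm/s


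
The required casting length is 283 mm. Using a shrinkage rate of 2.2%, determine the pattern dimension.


Formula: L_pattern = L_casting * (1 + shrinkage_rate/100)
Shrinkage factor = 1 + 2.2/100 = 1.022
L_pattern = 283 mm * 1.022 = 289.2260 mm

289.2260 mm


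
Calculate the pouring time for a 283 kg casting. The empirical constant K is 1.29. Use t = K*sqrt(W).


Formula: t = K * sqrt(W)
sqrt(W) = sqrt(283) = 16.82260
t = 1.29 * 16.82260 = 21.7012 s


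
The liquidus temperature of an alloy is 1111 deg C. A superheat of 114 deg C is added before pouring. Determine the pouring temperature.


Formula: T_pour = T_melt + Superheat
T_pour = 1111 + 114 = 1225 deg C


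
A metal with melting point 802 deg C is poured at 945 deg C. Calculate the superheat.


Formula: Superheat = T_pour - T_melt
Superheat = 945 - 802 = 143 deg C

Answer: 143 deg C


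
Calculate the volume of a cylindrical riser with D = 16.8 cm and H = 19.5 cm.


Formula: V = pi * (D/2)^2 * H  (cylinder volume)
Radius = D/2 = 16.8/2 = 8.4 cm
V = pi * 8.4^2 * 19.5 = 4322.5802 cm^3

4322.5802 cm^3


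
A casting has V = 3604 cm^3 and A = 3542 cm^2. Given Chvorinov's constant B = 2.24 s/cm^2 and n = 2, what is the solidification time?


Formula: t_s = B * (V/A)^n  (Chvorinov's rule, n=2)
Modulus M = V/A = 3604/3542 = 1.017504 cm
M^2 = 1.017504^2 = 1.035314 cm^2
t_s = 2.24 * 1.035314 = 2.3191 s

2.3191 s


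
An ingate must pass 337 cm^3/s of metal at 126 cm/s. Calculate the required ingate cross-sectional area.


Formula: A_ingate = Q / v  (continuity equation)
A = 337 cm^3/s / 126 cm/s = 2.6746 cm^2

Answer: 2.6746 cm^2


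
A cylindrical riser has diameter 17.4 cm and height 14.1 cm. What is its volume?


Formula: V = pi * (D/2)^2 * H  (cylinder volume)
Radius = D/2 = 17.4/2 = 8.7 cm
V = pi * 8.7^2 * 14.1 = 3352.7988 cm^3


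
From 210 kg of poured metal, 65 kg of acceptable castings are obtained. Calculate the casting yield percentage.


Formula: Casting Yield = (W_good / W_total) * 100
Yield = (65 kg / 210 kg) * 100 = 30.9524%


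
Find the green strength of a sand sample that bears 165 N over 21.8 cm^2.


Formula: Compressive Strength = Force / Area
Strength = 165 N / 21.8 cm^2 = 7.5688 N/cm^2

Answer: 7.5688 N/cm^2


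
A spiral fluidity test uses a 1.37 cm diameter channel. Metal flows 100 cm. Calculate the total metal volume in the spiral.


Formula: V = pi * (d/2)^2 * L  (cylinder volume)
Radius = 1.37/2 = 0.685 cm
V = pi * 0.685^2 * 100 = 147.4114 cm^3


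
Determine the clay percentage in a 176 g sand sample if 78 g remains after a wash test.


Formula: Clay% = (W_total - W_washed) / W_total * 100
Clay mass = 176 - 78 = 98 g
Clay% = 98 / 176 * 100 = 55.6818%

Final answer: 55.6818%


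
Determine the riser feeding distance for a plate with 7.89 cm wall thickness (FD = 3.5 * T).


Formula: FD = 3.5 * T  (riser feeding-distance rule)
FD = 3.5 * 7.89 cm = 27.6150 cm

Final answer: 27.6150 cm


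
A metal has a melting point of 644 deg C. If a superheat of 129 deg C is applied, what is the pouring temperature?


Formula: T_pour = T_melt + Superheat
T_pour = 644 + 129 = 773 deg C


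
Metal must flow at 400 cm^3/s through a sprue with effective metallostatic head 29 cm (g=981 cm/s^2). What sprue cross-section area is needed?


Formula: v = sqrt(2*g*h), A = Q/v
Velocity: v = sqrt(2 * 981 * 29) = sqrt(56898) = 238.5330 cm/s
Sprue area: A = Q / v = 400 / 238.5330 = 1.6769 cm^2

1.6769 cm^2


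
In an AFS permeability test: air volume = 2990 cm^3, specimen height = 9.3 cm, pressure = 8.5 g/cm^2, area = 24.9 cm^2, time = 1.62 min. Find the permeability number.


Formula: Permeability Number P = (V * H) / (p * A * t)
Numerator: V * H = 2990 * 9.3 = 27807.0
Denominator: p * A * t = 8.5 * 24.9 * 1.62 = 342.873
P = 27807.0 / 342.873 = 81.1000

81.1000


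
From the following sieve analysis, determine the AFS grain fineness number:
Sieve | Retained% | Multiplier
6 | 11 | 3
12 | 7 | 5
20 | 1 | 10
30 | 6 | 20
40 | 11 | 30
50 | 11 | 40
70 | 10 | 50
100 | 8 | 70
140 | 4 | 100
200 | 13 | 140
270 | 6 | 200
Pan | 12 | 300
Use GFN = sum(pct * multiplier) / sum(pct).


Formula: GFN = sum(pct * multiplier) / sum(pct)
sum(pct * multiplier) = 9048
sum(pct) = 100
GFN = 9048 / 100 = 90.48

Answer: 90.48


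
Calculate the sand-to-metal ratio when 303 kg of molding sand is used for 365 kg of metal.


Formula: Sand-to-Metal Ratio = W_sand / W_metal
Ratio = 303 kg / 365 kg = 0.8301

Final answer: 0.8301


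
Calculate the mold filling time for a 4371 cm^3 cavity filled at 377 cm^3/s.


Formula: t_fill = V_mold / Q_flow
t = 4371 cm^3 / 377 cm^3/s = 11.5942 s

11.5942 s


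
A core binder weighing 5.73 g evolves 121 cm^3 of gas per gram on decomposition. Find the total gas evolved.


Formula: V_gas = W_binder * gas_evolution_rate
V = 5.73 g * 121 cm^3/g = 693.3300 cm^3

693.3300 cm^3


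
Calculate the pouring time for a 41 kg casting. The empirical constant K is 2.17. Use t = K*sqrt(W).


Formula: t = K * sqrt(W)
sqrt(W) = sqrt(41) = 6.40312
t = 2.17 * 6.40312 = 13.8948 s

Answer: 13.8948 s


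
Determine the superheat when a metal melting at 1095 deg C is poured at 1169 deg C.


Formula: Superheat = T_pour - T_melt
Superheat = 1169 - 1095 = 74 deg C

Final answer: 74 deg C


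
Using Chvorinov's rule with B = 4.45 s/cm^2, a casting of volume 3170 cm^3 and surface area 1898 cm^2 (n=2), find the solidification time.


Formula: t_s = B * (V/A)^n  (Chvorinov's rule, n=2)
Modulus M = V/A = 3170/1898 = 1.670179 cm
M^2 = 1.670179^2 = 2.789498 cm^2
t_s = 4.45 * 2.789498 = 12.4133 s


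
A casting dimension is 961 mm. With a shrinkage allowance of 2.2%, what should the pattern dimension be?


Formula: L_pattern = L_casting * (1 + shrinkage_rate/100)
Shrinkage factor = 1 + 2.2/100 = 1.022
L_pattern = 961 mm * 1.022 = 982.1420 mm

982.1420 mm


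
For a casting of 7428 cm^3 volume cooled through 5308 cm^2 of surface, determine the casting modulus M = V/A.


Formula: Casting Modulus M = V / A
M = 7428 cm^3 / 5308 cm^2 = 1.3994 cm

Answer: 1.3994 cm


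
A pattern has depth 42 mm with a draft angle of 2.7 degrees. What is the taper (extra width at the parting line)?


Formula: taper = depth * tan(draft_angle)
tan(2.7 deg) = 0.0471588
taper = 42 mm * 0.0471588 = 1.9807 mm

Final answer: 1.9807 mm


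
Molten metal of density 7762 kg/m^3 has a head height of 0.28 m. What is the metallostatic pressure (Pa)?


Formula: P = rho * g * h
rho * g = 7762 * 9.81 = 76145.22 N/m^3
P = 76145.22 * 0.28 = 21320.6616 Pa


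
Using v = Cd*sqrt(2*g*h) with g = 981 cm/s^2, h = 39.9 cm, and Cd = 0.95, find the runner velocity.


Formula: v = Cd * sqrt(2 * g * h)  (Torricelli with discharge coefficient)
2*g*h = 2 * 981 * 39.9 = 78283.8 cm^2/s^2
sqrt(78283.8) = 279.79242 cm/s
v = 0.95 * 279.79242 = 265.8028 cm/s

Final answer: 265.8028 cm/s


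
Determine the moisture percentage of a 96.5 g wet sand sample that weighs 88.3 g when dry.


Formula: MC = (W_wet - W_dry) / W_wet * 100
Water mass = 96.5 - 88.3 = 8.2 g
MC = 8.2 / 96.5 * 100 = 8.4974%

8.4974%


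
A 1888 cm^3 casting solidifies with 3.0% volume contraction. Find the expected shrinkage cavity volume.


Formula: V_shrink = V_casting * shrinkage_pct / 100
V_shrink = 1888 cm^3 * 3.0 / 100 = 56.6400 cm^3

Final answer: 56.6400 cm^3


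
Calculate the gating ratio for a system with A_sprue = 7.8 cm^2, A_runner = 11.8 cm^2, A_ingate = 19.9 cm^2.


Sprue:Runner:Ingate = 1 : 11.8/7.8 : 19.9/7.8 = 1:1.51:2.55

Final answer: 1:1.51:2.55


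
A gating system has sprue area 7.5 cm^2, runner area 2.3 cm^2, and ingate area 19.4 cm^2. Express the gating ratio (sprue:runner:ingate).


Sprue:Runner:Ingate = 1 : 2.3/7.5 : 19.4/7.5 = 1:0.31:2.59

1:0.31:2.59


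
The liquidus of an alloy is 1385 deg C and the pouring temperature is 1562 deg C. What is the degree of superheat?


Formula: Superheat = T_pour - T_melt
Superheat = 1562 - 1385 = 177 deg C

Answer: 177 deg C


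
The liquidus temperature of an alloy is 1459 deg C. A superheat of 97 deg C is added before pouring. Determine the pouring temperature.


Formula: T_pour = T_melt + Superheat
T_pour = 1459 + 97 = 1556 deg C

Final answer: 1556 deg C


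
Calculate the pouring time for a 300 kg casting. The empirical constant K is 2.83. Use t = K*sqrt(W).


Formula: t = K * sqrt(W)
sqrt(W) = sqrt(300) = 17.32051
t = 2.83 * 17.32051 = 49.0170 s

49.0170 s


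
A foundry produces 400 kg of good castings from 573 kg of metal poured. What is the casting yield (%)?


Formula: Casting Yield = (W_good / W_total) * 100
Yield = (400 kg / 573 kg) * 100 = 69.8080%

Answer: 69.8080%


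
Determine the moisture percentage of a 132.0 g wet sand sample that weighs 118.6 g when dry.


Formula: MC = (W_wet - W_dry) / W_wet * 100
Water mass = 132.0 - 118.6 = 13.4 g
MC = 13.4 / 132.0 * 100 = 10.1515%

Answer: 10.1515%


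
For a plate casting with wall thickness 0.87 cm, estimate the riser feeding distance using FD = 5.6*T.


Formula: FD = 5.6 * T  (riser feeding-distance rule)
FD = 5.6 * 0.87 cm = 4.8720 cm

Final answer: 4.8720 cm


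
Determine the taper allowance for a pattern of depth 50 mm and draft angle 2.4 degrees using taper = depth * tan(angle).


Formula: taper = depth * tan(draft_angle)
tan(2.4 deg) = 0.0419124
taper = 50 mm * 0.0419124 = 2.0956 mm

2.0956 mm


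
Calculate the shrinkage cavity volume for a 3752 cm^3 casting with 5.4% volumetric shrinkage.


Formula: V_shrink = V_casting * shrinkage_pct / 100
V_shrink = 3752 cm^3 * 5.4 / 100 = 202.6080 cm^3

Answer: 202.6080 cm^3


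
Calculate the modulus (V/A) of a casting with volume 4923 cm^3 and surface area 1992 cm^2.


Formula: Casting Modulus M = V / A
M = 4923 cm^3 / 1992 cm^2 = 2.4714 cm

2.4714 cm


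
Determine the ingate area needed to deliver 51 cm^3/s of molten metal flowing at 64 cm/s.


Formula: A_ingate = Q / v  (continuity equation)
A = 51 cm^3/s / 64 cm/s = 0.7969 cm^2

Answer: 0.7969 cm^2


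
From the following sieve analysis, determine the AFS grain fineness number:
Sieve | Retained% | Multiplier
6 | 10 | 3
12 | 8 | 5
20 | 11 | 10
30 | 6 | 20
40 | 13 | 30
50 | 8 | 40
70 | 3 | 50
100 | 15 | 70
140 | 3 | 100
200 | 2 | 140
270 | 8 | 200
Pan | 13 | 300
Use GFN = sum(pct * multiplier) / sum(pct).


Formula: GFN = sum(pct * multiplier) / sum(pct)
sum(pct * multiplier) = 8290
sum(pct) = 100
GFN = 8290 / 100 = 82.90


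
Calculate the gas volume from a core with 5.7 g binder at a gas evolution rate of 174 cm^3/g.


Formula: V_gas = W_binder * gas_evolution_rate
V = 5.7 g * 174 cm^3/g = 991.8000 cm^3

Final answer: 991.8000 cm^3


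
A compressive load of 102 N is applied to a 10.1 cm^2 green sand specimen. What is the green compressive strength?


Formula: Compressive Strength = Force / Area
Strength = 102 N / 10.1 cm^2 = 10.0990 N/cm^2


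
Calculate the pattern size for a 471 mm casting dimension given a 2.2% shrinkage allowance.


Formula: L_pattern = L_casting * (1 + shrinkage_rate/100)
Shrinkage factor = 1 + 2.2/100 = 1.022
L_pattern = 471 mm * 1.022 = 481.3620 mm


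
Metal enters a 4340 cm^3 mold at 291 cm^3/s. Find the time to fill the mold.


Formula: t_fill = V_mold / Q_flow
t = 4340 cm^3 / 291 cm^3/s = 14.9141 s

Final answer: 14.9141 s


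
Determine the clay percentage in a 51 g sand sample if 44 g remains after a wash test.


Formula: Clay% = (W_total - W_washed) / W_total * 100
Clay mass = 51 - 44 = 7 g
Clay% = 7 / 51 * 100 = 13.7255%

13.7255%


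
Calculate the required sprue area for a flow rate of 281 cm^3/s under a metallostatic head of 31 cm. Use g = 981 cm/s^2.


Formula: v = sqrt(2*g*h), A = Q/v
Velocity: v = sqrt(2 * 981 * 31) = sqrt(60822) = 246.6212 cm/s
Sprue area: A = Q / v = 281 / 246.6212 = 1.1394 cm^2


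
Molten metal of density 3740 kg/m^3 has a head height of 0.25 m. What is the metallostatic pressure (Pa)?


Formula: P = rho * g * h
rho * g = 3740 * 9.81 = 36689.4 N/m^3
P = 36689.4 * 0.25 = 9172.3500 Pa


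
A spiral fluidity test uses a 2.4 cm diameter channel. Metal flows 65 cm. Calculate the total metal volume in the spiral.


Formula: V = pi * (d/2)^2 * L  (cylinder volume)
Radius = 2.4/2 = 1.2 cm
V = pi * 1.2^2 * 65 = 294.0531 cm^3

Final answer: 294.0531 cm^3


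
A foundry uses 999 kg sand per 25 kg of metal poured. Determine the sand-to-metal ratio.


Formula: Sand-to-Metal Ratio = W_sand / W_metal
Ratio = 999 kg / 25 kg = 39.9600

Answer: 39.9600


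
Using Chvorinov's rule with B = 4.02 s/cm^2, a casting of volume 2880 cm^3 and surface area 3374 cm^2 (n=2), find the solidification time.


Formula: t_s = B * (V/A)^n  (Chvorinov's rule, n=2)
Modulus M = V/A = 2880/3374 = 0.853586 cm
M^2 = 0.853586^2 = 0.728609 cm^2
t_s = 4.02 * 0.728609 = 2.9290 s

Final answer: 2.9290 s
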